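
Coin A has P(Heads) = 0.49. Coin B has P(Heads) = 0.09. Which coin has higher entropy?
A

For binary distributions, entropy is maximized at p=0.5 and decreases as p moves toward 0 or 1.

H(A) = H(0.49) = 0.9997 bits
H(B) = H(0.09) = 0.4365 bits

Distribution A (p=0.49) is closer to uniform (p=0.5), so it has higher entropy.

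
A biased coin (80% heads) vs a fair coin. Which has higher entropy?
Fair coin

The fair coin is uniform (p=0.5), maximizing binary entropy at 1 bit. The biased coin has H(0.80) ≈ 0.722 bits — its outcome is more predictable, so its entropy is lower.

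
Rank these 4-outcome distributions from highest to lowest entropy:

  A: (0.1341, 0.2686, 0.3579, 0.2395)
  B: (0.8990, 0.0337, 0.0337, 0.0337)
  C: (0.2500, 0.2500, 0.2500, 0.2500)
C > A > B

Key insight: Entropy is maximized by uniform distributions and minimized by concentrated distributions.

- Uniform distributions have maximum entropy log₂(4) = 2.0000 bits
- The more "peaked" or concentrated a distribution, the lower its entropy

Entropies:
  H(A) = 1.9224 bits
  H(B) = 0.6322 bits
  H(C) = 2.0000 bits

Ranking: C > A > B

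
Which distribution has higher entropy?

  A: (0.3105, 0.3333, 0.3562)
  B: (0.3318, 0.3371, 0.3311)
B

Both distributions are close to uniform, making this a harder comparison.

H(A) = 1.5827 bits
H(B) = 1.5849 bits

The distribution closer to uniform has higher entropy.
Answer: B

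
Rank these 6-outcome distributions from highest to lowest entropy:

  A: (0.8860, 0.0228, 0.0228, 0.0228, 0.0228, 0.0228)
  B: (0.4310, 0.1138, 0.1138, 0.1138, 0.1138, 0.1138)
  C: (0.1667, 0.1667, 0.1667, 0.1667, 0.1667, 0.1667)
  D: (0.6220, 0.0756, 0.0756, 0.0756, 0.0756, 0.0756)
C > B > D > A

Key insight: Entropy is maximized by uniform distributions and minimized by concentrated distributions.

Entropies:
  H(A) = 0.7766 bits
  H(B) = 2.3074 bits
  H(C) = 2.5850 bits
  H(D) = 1.8343 bits

Ranking: C > B > D > A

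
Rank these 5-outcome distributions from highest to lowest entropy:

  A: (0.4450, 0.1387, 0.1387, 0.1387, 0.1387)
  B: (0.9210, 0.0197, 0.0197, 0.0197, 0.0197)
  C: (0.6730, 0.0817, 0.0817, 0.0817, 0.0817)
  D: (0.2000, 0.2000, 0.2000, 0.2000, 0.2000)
D > A > C > B

Key insight: Entropy is maximized by uniform distributions and minimized by concentrated distributions.

Entropies:
  H(A) = 2.1013 bits
  H(B) = 0.5566 bits
  H(C) = 1.5658 bits
  H(D) = 2.3219 bits

Ranking: D > A > C > B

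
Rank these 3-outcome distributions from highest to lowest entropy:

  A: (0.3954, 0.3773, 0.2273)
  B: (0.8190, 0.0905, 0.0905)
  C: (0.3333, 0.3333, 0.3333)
C > A > B

Key insight: Entropy is maximized by uniform distributions and minimized by concentrated distributions.

- Uniform distributions have maximum entropy log₂(3) = 1.5850 bits
- The more "peaked" or concentrated a distribution, the lower its entropy

Entropies:
  H(A) = 1.5456 bits
  H(B) = 0.8633 bits
  H(C) = 1.5850 bits

Ranking: C > A > B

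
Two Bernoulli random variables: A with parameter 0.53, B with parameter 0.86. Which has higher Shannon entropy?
A

For binary distributions, entropy is maximized at p=0.5 and decreases as p moves toward 0 or 1.

H(A) = H(0.53) = 0.9974 bits
H(B) = H(0.86) = 0.5842 bits

Distribution A (p=0.53) is closer to uniform (p=0.5), so it has higher entropy.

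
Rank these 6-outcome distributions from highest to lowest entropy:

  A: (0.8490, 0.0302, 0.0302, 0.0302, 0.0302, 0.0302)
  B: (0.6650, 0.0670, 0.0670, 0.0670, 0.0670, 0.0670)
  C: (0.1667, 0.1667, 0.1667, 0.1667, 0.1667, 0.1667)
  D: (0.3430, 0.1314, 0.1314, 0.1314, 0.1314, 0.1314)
C > D > B > A

Key insight: Entropy is maximized by uniform distributions and minimized by concentrated distributions.

Entropies:
  H(A) = 0.9629 bits
  H(B) = 1.6978 bits
  H(C) = 2.5850 bits
  H(D) = 2.4532 bits

Ranking: C > D > B > A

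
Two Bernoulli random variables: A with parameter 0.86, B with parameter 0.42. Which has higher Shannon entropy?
B

For binary distributions, entropy is maximized at p=0.5 and decreases as p moves toward 0 or 1.

H(A) = H(0.86) = 0.5842 bits
H(B) = H(0.42) = 0.9815 bits

Distribution B (p=0.42) is closer to uniform (p=0.5), so it has higher entropy.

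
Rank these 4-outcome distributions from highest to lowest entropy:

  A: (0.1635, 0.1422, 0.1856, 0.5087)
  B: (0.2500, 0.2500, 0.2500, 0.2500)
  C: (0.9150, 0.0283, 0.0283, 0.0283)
B > A > C

Key insight: Entropy is maximized by uniform distributions and minimized by concentrated distributions.

- Uniform distributions have maximum entropy log₂(4) = 2.0000 bits
- The more "peaked" or concentrated a distribution, the lower its entropy

Entropies:
  H(A) = 1.7744 bits
  H(B) = 2.0000 bits
  H(C) = 0.5543 bits

Ranking: B > A > C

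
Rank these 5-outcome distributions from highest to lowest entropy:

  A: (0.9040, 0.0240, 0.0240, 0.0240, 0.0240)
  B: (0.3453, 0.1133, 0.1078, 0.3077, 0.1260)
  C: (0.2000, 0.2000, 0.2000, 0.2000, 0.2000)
C > B > A

Key insight: Entropy is maximized by uniform distributions and minimized by concentrated distributions.

- Uniform distributions have maximum entropy log₂(5) = 2.3219 bits
- The more "peaked" or concentrated a distribution, the lower its entropy

Entropies:
  H(A) = 0.6482 bits
  H(B) = 2.1318 bits
  H(C) = 2.3219 bits

Ranking: C > B > A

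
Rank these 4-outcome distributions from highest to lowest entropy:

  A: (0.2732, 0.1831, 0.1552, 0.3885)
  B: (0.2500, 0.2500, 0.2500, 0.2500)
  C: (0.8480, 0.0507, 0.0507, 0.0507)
B > A > C

Key insight: Entropy is maximized by uniform distributions and minimized by concentrated distributions.

- Uniform distributions have maximum entropy log₂(4) = 2.0000 bits
- The more "peaked" or concentrated a distribution, the lower its entropy

Entropies:
  H(A) = 1.9070 bits
  H(B) = 2.0000 bits
  H(C) = 0.8557 bits

Ranking: B > A > C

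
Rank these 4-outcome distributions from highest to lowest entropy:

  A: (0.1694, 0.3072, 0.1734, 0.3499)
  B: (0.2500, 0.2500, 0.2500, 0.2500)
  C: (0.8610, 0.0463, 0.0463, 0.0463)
B > A > C

Key insight: Entropy is maximized by uniform distributions and minimized by concentrated distributions.

- Uniform distributions have maximum entropy log₂(4) = 2.0000 bits
- The more "peaked" or concentrated a distribution, the lower its entropy

Entropies:
  H(A) = 1.9254 bits
  H(B) = 2.0000 bits
  H(C) = 0.8019 bits

Ranking: B > A > C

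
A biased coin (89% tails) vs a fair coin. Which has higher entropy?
Fair coin

The fair coin is uniform (p=0.5), maximizing binary entropy at 1 bit. The biased coin has H(0.89) ≈ 0.500 bits — its outcome is more predictable, so its entropy is lower.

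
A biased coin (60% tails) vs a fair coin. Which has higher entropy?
Fair coin

The fair coin is uniform (p=0.5), maximizing binary entropy at 1 bit. The biased coin has H(0.60) ≈ 0.971 bits — its outcome is more predictable, so its entropy is lower.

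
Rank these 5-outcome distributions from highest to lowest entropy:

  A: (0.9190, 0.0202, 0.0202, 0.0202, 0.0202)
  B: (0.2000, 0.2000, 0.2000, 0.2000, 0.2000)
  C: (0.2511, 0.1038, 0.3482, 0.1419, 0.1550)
B > C > A

Key insight: Entropy is maximized by uniform distributions and minimized by concentrated distributions.

- Uniform distributions have maximum entropy log₂(5) = 2.3219 bits
- The more "peaked" or concentrated a distribution, the lower its entropy

Entropies:
  H(A) = 0.5677 bits
  H(B) = 2.3219 bits
  H(C) = 2.1865 bits

Ranking: B > C > A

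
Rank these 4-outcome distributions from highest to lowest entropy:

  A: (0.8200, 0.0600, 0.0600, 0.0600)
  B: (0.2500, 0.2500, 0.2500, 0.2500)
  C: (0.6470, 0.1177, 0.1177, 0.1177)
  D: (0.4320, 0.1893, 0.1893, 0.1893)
B > D > C > A

Key insight: Entropy is maximized by uniform distributions and minimized by concentrated distributions.

Entropies:
  H(A) = 0.9654 bits
  H(B) = 2.0000 bits
  H(C) = 1.4962 bits
  H(D) = 1.8869 bits

Ranking: B > D > C > A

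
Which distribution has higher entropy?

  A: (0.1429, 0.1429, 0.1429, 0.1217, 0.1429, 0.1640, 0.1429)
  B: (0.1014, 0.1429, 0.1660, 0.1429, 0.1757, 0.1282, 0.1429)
A

Both distributions are close to uniform, making this a harder comparison.

H(A) = 2.8028 bits
H(B) = 2.7889 bits

The distribution closer to uniform has higher entropy.
Answer: A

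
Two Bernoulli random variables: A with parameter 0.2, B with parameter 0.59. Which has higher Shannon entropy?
B

For binary distributions, entropy is maximized at p=0.5 and decreases as p moves toward 0 or 1.

H(A) = H(0.2) = 0.7219 bits
H(B) = H(0.59) = 0.9765 bits

Distribution B (p=0.59) is closer to uniform (p=0.5), so it has higher entropy.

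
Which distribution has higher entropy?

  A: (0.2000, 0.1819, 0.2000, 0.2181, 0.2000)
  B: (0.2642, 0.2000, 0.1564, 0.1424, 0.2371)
A

Both distributions are close to uniform, making this a harder comparison.

H(A) = 2.3196 bits
H(B) = 2.2830 bits

The distribution closer to uniform has higher entropy.
Answer: A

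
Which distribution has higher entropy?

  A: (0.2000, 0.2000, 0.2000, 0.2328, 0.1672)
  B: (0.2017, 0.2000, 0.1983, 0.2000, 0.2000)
B

Both distributions are close to uniform, making this a harder comparison.

H(A) = 2.3141 bits
H(B) = 2.3219 bits

The distribution closer to uniform has higher entropy.
Answer: B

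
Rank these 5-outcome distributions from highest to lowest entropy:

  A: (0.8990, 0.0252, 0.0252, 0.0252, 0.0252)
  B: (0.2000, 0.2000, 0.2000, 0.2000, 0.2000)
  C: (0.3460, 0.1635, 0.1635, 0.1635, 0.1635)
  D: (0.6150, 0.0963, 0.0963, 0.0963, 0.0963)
B > C > D > A

Key insight: Entropy is maximized by uniform distributions and minimized by concentrated distributions.

Entropies:
  H(A) = 0.6742 bits
  H(B) = 2.3219 bits
  H(C) = 2.2384 bits
  H(D) = 1.7315 bits

Ranking: B > C > D > A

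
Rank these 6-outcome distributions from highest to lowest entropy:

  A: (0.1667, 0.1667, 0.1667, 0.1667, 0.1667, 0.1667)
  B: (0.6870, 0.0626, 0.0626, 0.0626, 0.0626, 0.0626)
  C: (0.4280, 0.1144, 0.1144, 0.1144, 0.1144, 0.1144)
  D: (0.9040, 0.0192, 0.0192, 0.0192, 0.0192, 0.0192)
A > C > B > D

Key insight: Entropy is maximized by uniform distributions and minimized by concentrated distributions.

Entropies:
  H(A) = 2.5850 bits
  H(B) = 1.6234 bits
  H(C) = 2.3131 bits
  H(D) = 0.6791 bits

Ranking: A > C > B > D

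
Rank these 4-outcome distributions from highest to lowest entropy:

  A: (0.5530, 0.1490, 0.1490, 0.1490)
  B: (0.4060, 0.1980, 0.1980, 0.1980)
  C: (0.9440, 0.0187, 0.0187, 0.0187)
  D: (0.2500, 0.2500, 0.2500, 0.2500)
D > B > A > C

Key insight: Entropy is maximized by uniform distributions and minimized by concentrated distributions.

Entropies:
  H(A) = 1.7004 bits
  H(B) = 1.9158 bits
  H(C) = 0.4001 bits
  H(D) = 2.0000 bits

Ranking: D > B > A > C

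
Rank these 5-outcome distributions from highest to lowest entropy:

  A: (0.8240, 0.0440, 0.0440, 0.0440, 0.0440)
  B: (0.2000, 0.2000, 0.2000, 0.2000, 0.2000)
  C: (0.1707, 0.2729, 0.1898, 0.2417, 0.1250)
B > C > A

Key insight: Entropy is maximized by uniform distributions and minimized by concentrated distributions.

- Uniform distributions have maximum entropy log₂(5) = 2.3219 bits
- The more "peaked" or concentrated a distribution, the lower its entropy

Entropies:
  H(A) = 1.0232 bits
  H(B) = 2.3219 bits
  H(C) = 2.2718 bits

Ranking: B > C > A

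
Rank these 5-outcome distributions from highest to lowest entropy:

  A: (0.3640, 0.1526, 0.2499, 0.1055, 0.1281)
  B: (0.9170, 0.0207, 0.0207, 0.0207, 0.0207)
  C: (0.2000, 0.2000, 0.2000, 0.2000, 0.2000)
C > A > B

Key insight: Entropy is maximized by uniform distributions and minimized by concentrated distributions.

- Uniform distributions have maximum entropy log₂(5) = 2.3219 bits
- The more "peaked" or concentrated a distribution, the lower its entropy

Entropies:
  H(A) = 2.1665 bits
  H(B) = 0.5787 bits
  H(C) = 2.3219 bits

Ranking: C > A > B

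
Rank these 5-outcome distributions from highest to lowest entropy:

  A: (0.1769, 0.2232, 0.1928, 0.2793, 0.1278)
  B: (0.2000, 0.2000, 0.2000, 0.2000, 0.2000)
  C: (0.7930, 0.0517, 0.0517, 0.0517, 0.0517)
B > A > C

Key insight: Entropy is maximized by uniform distributions and minimized by concentrated distributions.

- Uniform distributions have maximum entropy log₂(5) = 2.3219 bits
- The more "peaked" or concentrated a distribution, the lower its entropy

Entropies:
  H(A) = 2.2761 bits
  H(B) = 2.3219 bits
  H(C) = 1.1497 bits

Ranking: B > A > C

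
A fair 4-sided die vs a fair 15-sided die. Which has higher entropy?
15-sided die

Both are uniform distributions; for uniform over n outcomes, H = log₂(n). H(4-sided) = log₂(4) = 2.000 bits and H(15-sided) = log₂(15) = 3.907 bits. More outcomes in a uniform distribution means higher entropy.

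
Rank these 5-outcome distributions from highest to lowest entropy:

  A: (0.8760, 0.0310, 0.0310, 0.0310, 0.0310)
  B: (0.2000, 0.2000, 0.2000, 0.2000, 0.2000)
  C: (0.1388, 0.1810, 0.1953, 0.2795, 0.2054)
B > C > A

Key insight: Entropy is maximized by uniform distributions and minimized by concentrated distributions.

- Uniform distributions have maximum entropy log₂(5) = 2.3219 bits
- The more "peaked" or concentrated a distribution, the lower its entropy

Entropies:
  H(A) = 0.7888 bits
  H(B) = 2.3219 bits
  H(C) = 2.2850 bits

Ranking: B > C > A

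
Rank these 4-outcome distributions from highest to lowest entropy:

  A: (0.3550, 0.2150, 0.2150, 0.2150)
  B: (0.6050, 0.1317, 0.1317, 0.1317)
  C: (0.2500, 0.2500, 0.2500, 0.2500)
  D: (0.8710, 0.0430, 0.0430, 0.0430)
C > A > B > D

Key insight: Entropy is maximized by uniform distributions and minimized by concentrated distributions.

Entropies:
  H(A) = 1.9608 bits
  H(B) = 1.5940 bits
  H(C) = 2.0000 bits
  H(D) = 0.7591 bits

Ranking: C > A > B > D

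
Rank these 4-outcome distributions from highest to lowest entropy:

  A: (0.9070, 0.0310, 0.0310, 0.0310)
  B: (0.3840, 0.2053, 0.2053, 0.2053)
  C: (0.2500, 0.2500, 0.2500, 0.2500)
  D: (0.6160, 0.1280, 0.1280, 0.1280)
C > B > D > A

Key insight: Entropy is maximized by uniform distributions and minimized by concentrated distributions.

Entropies:
  H(A) = 0.5938 bits
  H(B) = 1.9372 bits
  H(C) = 2.0000 bits
  H(D) = 1.5694 bits

Ranking: C > B > D > A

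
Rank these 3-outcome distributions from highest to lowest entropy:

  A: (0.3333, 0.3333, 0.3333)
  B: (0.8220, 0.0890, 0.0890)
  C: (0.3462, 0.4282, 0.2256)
A > C > B

Key insight: Entropy is maximized by uniform distributions and minimized by concentrated distributions.

- Uniform distributions have maximum entropy log₂(3) = 1.5850 bits
- The more "peaked" or concentrated a distribution, the lower its entropy

Entropies:
  H(A) = 1.5850 bits
  H(B) = 0.8537 bits
  H(C) = 1.5384 bits

Ranking: A > C > B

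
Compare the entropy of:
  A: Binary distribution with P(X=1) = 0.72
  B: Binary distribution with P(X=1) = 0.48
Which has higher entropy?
B

For binary distributions, entropy is maximized at p=0.5 and decreases as p moves toward 0 or 1.

H(A) = H(0.72) = 0.8555 bits
H(B) = H(0.48) = 0.9988 bits

Distribution B (p=0.48) is closer to uniform (p=0.5), so it has higher entropy.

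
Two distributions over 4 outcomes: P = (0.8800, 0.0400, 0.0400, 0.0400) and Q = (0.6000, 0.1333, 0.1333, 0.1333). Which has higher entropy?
Q

P is highly concentrated on one outcome (88%), making it nearly deterministic. Q spreads its mass more evenly (max 60%). The more spread-out distribution has higher entropy: H(P) ≈ 0.720 bits, H(Q) ≈ 1.605 bits.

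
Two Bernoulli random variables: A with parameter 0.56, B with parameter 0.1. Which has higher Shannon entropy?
A

For binary distributions, entropy is maximized at p=0.5 and decreases as p moves toward 0 or 1.

H(A) = H(0.56) = 0.9896 bits
H(B) = H(0.1) = 0.4690 bits

Distribution A (p=0.56) is closer to uniform (p=0.5), so it has higher entropy.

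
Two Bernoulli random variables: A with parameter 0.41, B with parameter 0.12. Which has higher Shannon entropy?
A

For binary distributions, entropy is maximized at p=0.5 and decreases as p moves toward 0 or 1.

H(A) = H(0.41) = 0.9765 bits
H(B) = H(0.12) = 0.5294 bits

Distribution A (p=0.41) is closer to uniform (p=0.5), so it has higher entropy.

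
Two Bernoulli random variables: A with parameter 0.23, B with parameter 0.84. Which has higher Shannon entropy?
A

For binary distributions, entropy is maximized at p=0.5 and decreases as p moves toward 0 or 1.

H(A) = H(0.23) = 0.7780 bits
H(B) = H(0.84) = 0.6343 bits

Distribution A (p=0.23) is closer to uniform (p=0.5), so it has higher entropy.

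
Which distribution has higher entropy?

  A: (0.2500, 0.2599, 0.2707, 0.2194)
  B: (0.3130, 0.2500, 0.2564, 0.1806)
A

Both distributions are close to uniform, making this a harder comparison.

H(A) = 1.9957 bits
H(B) = 1.9739 bits

The distribution closer to uniform has higher entropy.
Answer: A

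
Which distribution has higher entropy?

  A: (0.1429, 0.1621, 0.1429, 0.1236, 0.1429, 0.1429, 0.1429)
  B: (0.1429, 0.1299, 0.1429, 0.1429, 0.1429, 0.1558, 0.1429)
B

Both distributions are close to uniform, making this a harder comparison.

H(A) = 2.8036 bits
H(B) = 2.8057 bits

The distribution closer to uniform has higher entropy.
Answer: B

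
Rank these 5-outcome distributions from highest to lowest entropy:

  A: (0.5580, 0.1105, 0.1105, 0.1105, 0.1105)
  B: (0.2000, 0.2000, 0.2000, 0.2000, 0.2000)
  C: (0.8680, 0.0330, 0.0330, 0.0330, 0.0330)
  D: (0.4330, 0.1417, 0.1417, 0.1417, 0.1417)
B > D > A > C

Key insight: Entropy is maximized by uniform distributions and minimized by concentrated distributions.

Entropies:
  H(A) = 1.8743 bits
  H(B) = 2.3219 bits
  H(C) = 0.8269 bits
  H(D) = 2.1210 bits

Ranking: B > D > A > C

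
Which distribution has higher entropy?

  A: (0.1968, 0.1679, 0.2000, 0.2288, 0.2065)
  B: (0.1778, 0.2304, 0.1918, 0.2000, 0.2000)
B

Both distributions are close to uniform, making this a harder comparison.

H(A) = 2.3150 bits
H(B) = 2.3167 bits

The distribution closer to uniform has higher entropy.
Answer: B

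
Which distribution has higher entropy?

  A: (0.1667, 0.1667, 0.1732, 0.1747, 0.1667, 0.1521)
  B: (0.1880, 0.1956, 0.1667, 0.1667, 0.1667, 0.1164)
A

Both distributions are close to uniform, making this a harder comparison.

H(A) = 2.5836 bits
H(B) = 2.5674 bits

The distribution closer to uniform has higher entropy.
Answer: A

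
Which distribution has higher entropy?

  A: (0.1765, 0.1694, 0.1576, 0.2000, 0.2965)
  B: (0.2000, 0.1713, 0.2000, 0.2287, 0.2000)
B

Both distributions are close to uniform, making this a harder comparison.

H(A) = 2.2801 bits
H(B) = 2.3160 bits

The distribution closer to uniform has higher entropy.
Answer: B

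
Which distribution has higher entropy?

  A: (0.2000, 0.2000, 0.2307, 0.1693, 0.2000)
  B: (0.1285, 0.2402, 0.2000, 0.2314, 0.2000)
A

Both distributions are close to uniform, making this a harder comparison.

H(A) = 2.3151 bits
H(B) = 2.2919 bits

The distribution closer to uniform has higher entropy.
Answer: A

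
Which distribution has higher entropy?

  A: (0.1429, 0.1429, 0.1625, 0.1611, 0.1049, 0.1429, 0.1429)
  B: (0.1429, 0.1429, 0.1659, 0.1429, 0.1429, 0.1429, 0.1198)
B

Both distributions are close to uniform, making this a harder comparison.

H(A) = 2.7959 bits
H(B) = 2.8020 bits

The distribution closer to uniform has higher entropy.
Answer: B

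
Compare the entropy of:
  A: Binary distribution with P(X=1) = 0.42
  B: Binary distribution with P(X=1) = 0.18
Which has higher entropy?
A

For binary distributions, entropy is maximized at p=0.5 and decreases as p moves toward 0 or 1.

H(A) = H(0.42) = 0.9815 bits
H(B) = H(0.18) = 0.6801 bits

Distribution A (p=0.42) is closer to uniform (p=0.5), so it has higher entropy.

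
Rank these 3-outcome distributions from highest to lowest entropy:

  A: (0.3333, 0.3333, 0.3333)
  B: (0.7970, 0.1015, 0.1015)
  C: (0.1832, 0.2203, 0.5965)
A > C > B

Key insight: Entropy is maximized by uniform distributions and minimized by concentrated distributions.

- Uniform distributions have maximum entropy log₂(3) = 1.5850 bits
- The more "peaked" or concentrated a distribution, the lower its entropy

Entropies:
  H(A) = 1.5850 bits
  H(B) = 0.9309 bits
  H(C) = 1.3740 bits

Ranking: A > C > B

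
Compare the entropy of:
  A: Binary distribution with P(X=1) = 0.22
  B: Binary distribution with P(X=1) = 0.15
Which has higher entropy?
A

For binary distributions, entropy is maximized at p=0.5 and decreases as p moves toward 0 or 1.

H(A) = H(0.22) = 0.7602 bits
H(B) = H(0.15) = 0.6098 bits

Distribution A (p=0.22) is closer to uniform (p=0.5), so it has higher entropy.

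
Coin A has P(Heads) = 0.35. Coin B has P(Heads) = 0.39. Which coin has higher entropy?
B

For binary distributions, entropy is maximized at p=0.5 and decreases as p moves toward 0 or 1.

H(A) = H(0.35) = 0.9341 bits
H(B) = H(0.39) = 0.9648 bits

Distribution B (p=0.39) is closer to uniform (p=0.5), so it has higher entropy.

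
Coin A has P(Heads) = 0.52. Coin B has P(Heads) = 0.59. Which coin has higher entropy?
A

For binary distributions, entropy is maximized at p=0.5 and decreases as p moves toward 0 or 1.

H(A) = H(0.52) = 0.9988 bits
H(B) = H(0.59) = 0.9765 bits

Distribution A (p=0.52) is closer to uniform (p=0.5), so it has higher entropy.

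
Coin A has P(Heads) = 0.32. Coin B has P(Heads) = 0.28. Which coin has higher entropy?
A

For binary distributions, entropy is maximized at p=0.5 and decreases as p moves toward 0 or 1.

H(A) = H(0.32) = 0.9044 bits
H(B) = H(0.28) = 0.8555 bits

Distribution A (p=0.32) is closer to uniform (p=0.5), so it has higher entropy.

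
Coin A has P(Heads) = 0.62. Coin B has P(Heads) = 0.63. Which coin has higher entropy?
A

For binary distributions, entropy is maximized at p=0.5 and decreases as p moves toward 0 or 1.

H(A) = H(0.62) = 0.9580 bits
H(B) = H(0.63) = 0.9507 bits

Distribution A (p=0.62) is closer to uniform (p=0.5), so it has higher entropy.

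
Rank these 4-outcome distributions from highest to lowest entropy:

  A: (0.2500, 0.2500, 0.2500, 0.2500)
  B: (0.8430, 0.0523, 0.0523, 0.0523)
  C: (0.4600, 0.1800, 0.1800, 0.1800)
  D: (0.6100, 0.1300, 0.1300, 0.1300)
A > C > D > B

Key insight: Entropy is maximized by uniform distributions and minimized by concentrated distributions.

Entropies:
  H(A) = 2.0000 bits
  H(B) = 0.8759 bits
  H(C) = 1.8513 bits
  H(D) = 1.5829 bits

Ranking: A > C > D > B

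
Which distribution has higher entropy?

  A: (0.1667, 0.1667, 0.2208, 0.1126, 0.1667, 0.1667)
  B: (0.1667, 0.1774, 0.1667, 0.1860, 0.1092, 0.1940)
B

Both distributions are close to uniform, making this a harder comparison.

H(A) = 2.5592 bits
H(B) = 2.5635 bits

The distribution closer to uniform has higher entropy.
Answer: B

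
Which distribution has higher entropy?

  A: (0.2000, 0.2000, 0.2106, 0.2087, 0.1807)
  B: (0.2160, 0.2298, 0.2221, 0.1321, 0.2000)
A

Both distributions are close to uniform, making this a harder comparison.

H(A) = 2.3199 bits
H(B) = 2.2973 bits

The distribution closer to uniform has higher entropy.
Answer: A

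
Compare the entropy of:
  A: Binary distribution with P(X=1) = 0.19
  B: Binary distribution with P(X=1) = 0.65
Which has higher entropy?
B

For binary distributions, entropy is maximized at p=0.5 and decreases as p moves toward 0 or 1.

H(A) = H(0.19) = 0.7015 bits
H(B) = H(0.65) = 0.9341 bits

Distribution B (p=0.65) is closer to uniform (p=0.5), so it has higher entropy.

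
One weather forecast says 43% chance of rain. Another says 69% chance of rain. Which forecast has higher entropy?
43% forecast

Treat each forecast as a Bernoulli distribution. Binary entropy is maximized at p=0.5 and falls off symmetrically toward 0 or 1. The 43% forecast is closer to 50%, so it is more uncertain. H(43%) ≈ 0.986 bits, H(69%) ≈ 0.893 bits.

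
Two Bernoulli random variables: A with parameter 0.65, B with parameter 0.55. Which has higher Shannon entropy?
B

For binary distributions, entropy is maximized at p=0.5 and decreases as p moves toward 0 or 1.

H(A) = H(0.65) = 0.9341 bits
H(B) = H(0.55) = 0.9928 bits

Distribution B (p=0.55) is closer to uniform (p=0.5), so it has higher entropy.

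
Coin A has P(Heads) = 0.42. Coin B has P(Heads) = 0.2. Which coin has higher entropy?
A

For binary distributions, entropy is maximized at p=0.5 and decreases as p moves toward 0 or 1.

H(A) = H(0.42) = 0.9815 bits
H(B) = H(0.2) = 0.7219 bits

Distribution A (p=0.42) is closer to uniform (p=0.5), so it has higher entropy.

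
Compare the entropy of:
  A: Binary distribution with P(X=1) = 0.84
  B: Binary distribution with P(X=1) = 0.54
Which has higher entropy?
B

For binary distributions, entropy is maximized at p=0.5 and decreases as p moves toward 0 or 1.

H(A) = H(0.84) = 0.6343 bits
H(B) = H(0.54) = 0.9954 bits

Distribution B (p=0.54) is closer to uniform (p=0.5), so it has higher entropy.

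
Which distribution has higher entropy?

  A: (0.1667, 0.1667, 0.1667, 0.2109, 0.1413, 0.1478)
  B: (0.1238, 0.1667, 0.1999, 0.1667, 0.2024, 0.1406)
A

Both distributions are close to uniform, making this a harder comparison.

H(A) = 2.5726 bits
H(B) = 2.5635 bits

The distribution closer to uniform has higher entropy.
Answer: A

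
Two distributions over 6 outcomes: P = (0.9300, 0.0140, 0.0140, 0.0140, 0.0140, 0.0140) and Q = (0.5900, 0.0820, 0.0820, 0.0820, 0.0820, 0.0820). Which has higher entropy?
Q

P is highly concentrated on one outcome (93%), making it nearly deterministic. Q spreads its mass more evenly (max 59%). The more spread-out distribution has higher entropy: H(P) ≈ 0.528 bits, H(Q) ≈ 1.928 bits.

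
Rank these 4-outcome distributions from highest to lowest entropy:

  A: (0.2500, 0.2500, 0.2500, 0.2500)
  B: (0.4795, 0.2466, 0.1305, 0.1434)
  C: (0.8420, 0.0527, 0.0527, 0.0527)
A > B > C

Key insight: Entropy is maximized by uniform distributions and minimized by concentrated distributions.

- Uniform distributions have maximum entropy log₂(4) = 2.0000 bits
- The more "peaked" or concentrated a distribution, the lower its entropy

Entropies:
  H(A) = 2.0000 bits
  H(B) = 1.7917 bits
  H(C) = 0.8799 bits

Ranking: A > B > C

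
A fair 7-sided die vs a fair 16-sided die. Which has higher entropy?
16-sided die

Both are uniform distributions; for uniform over n outcomes, H = log₂(n). H(7-sided) = log₂(7) = 2.807 bits and H(16-sided) = log₂(16) = 4.000 bits. More outcomes in a uniform distribution means higher entropy.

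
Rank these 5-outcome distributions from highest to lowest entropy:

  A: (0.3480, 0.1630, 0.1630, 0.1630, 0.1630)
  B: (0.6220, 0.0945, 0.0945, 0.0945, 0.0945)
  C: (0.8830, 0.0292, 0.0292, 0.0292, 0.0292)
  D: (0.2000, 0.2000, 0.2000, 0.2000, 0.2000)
D > A > B > C

Key insight: Entropy is maximized by uniform distributions and minimized by concentrated distributions.

Entropies:
  H(A) = 2.2363 bits
  H(B) = 1.7126 bits
  H(C) = 0.7547 bits
  H(D) = 2.3219 bits

Ranking: D > A > B > C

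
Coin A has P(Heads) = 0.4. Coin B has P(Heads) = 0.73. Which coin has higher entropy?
A

For binary distributions, entropy is maximized at p=0.5 and decreases as p moves toward 0 or 1.

H(A) = H(0.4) = 0.9710 bits
H(B) = H(0.73) = 0.8415 bits

Distribution A (p=0.4) is closer to uniform (p=0.5), so it has higher entropy.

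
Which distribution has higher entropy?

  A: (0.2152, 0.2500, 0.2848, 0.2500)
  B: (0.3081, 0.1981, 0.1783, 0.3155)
A

Both distributions are close to uniform, making this a harder comparison.

H(A) = 1.9930 bits
H(B) = 1.9546 bits

The distribution closer to uniform has higher entropy.
Answer: A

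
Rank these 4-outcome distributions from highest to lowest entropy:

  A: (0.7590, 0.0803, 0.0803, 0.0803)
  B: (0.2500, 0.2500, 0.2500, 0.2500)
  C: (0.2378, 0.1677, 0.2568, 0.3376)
B > C > A

Key insight: Entropy is maximized by uniform distributions and minimized by concentrated distributions.

- Uniform distributions have maximum entropy log₂(4) = 2.0000 bits
- The more "peaked" or concentrated a distribution, the lower its entropy

Entropies:
  H(A) = 1.1787 bits
  H(B) = 2.0000 bits
  H(C) = 1.9574 bits

Ranking: B > C > A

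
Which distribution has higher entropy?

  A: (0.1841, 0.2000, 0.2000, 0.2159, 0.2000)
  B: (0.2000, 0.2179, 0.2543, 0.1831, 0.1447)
A

Both distributions are close to uniform, making this a harder comparison.

H(A) = 2.3201 bits
H(B) = 2.2977 bits

The distribution closer to uniform has higher entropy.
Answer: A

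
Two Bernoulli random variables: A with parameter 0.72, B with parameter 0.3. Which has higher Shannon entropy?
B

For binary distributions, entropy is maximized at p=0.5 and decreases as p moves toward 0 or 1.

H(A) = H(0.72) = 0.8555 bits
H(B) = H(0.3) = 0.8813 bits

Distribution B (p=0.3) is closer to uniform (p=0.5), so it has higher entropy.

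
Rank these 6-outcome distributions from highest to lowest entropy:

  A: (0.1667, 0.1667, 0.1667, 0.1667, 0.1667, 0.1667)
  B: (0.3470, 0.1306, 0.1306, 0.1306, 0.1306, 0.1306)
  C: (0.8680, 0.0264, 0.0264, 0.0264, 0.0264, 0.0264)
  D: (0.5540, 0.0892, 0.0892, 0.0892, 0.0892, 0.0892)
A > B > D > C

Key insight: Entropy is maximized by uniform distributions and minimized by concentrated distributions.

Entropies:
  H(A) = 2.5850 bits
  H(B) = 2.4476 bits
  H(C) = 0.8694 bits
  H(D) = 2.0271 bits

Ranking: A > B > D > C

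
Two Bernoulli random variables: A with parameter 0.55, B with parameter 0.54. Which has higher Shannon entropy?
B

For binary distributions, entropy is maximized at p=0.5 and decreases as p moves toward 0 or 1.

H(A) = H(0.55) = 0.9928 bits
H(B) = H(0.54) = 0.9954 bits

Distribution B (p=0.54) is closer to uniform (p=0.5), so it has higher entropy.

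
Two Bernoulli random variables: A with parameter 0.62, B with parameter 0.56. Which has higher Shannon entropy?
B

For binary distributions, entropy is maximized at p=0.5 and decreases as p moves toward 0 or 1.

H(A) = H(0.62) = 0.9580 bits
H(B) = H(0.56) = 0.9896 bits

Distribution B (p=0.56) is closer to uniform (p=0.5), so it has higher entropy.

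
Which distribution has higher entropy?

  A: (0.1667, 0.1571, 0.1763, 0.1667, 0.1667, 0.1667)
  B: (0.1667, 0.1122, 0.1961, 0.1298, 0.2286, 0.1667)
A

Both distributions are close to uniform, making this a harder comparison.

H(A) = 2.5842 bits
H(B) = 2.5456 bits

The distribution closer to uniform has higher entropy.
Answer: A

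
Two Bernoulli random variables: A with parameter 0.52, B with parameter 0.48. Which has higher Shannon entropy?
Equal

For binary distributions, entropy is maximized at p=0.5 and decreases as p moves toward 0 or 1.

H(A) = H(0.52) = 0.9988 bits
H(B) = H(0.48) = 0.9988 bits

Both distributions are equally far from uniform (|0.52-0.5| = |0.48-0.5|), so they have the same entropy.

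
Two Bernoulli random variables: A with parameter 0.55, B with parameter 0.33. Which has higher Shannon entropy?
A

For binary distributions, entropy is maximized at p=0.5 and decreases as p moves toward 0 or 1.

H(A) = H(0.55) = 0.9928 bits
H(B) = H(0.33) = 0.9149 bits

Distribution A (p=0.55) is closer to uniform (p=0.5), so it has higher entropy.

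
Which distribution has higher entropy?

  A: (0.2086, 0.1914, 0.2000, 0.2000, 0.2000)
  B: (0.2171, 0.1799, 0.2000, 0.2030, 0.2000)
A

Both distributions are close to uniform, making this a harder comparison.

H(A) = 2.3214 bits
H(B) = 2.3194 bits

The distribution closer to uniform has higher entropy.
Answer: A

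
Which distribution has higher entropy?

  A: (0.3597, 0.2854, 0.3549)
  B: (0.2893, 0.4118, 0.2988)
A

Both distributions are close to uniform, making this a harder comparison.

H(A) = 1.5773 bits
H(B) = 1.5655 bits

The distribution closer to uniform has higher entropy.
Answer: A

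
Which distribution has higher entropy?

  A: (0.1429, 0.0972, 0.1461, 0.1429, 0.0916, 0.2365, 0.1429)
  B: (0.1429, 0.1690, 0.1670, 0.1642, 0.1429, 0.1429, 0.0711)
B

Both distributions are close to uniform, making this a harder comparison.

H(A) = 2.7433 bits
H(B) = 2.7672 bits

The distribution closer to uniform has higher entropy.
Answer: B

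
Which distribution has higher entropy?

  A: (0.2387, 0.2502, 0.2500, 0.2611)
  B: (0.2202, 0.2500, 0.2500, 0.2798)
A

Both distributions are close to uniform, making this a harder comparison.

H(A) = 1.9993 bits
H(B) = 1.9949 bits

The distribution closer to uniform has higher entropy.
Answer: A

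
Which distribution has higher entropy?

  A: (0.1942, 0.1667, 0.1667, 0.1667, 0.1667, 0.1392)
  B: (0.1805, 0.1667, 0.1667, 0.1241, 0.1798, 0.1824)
A

Both distributions are close to uniform, making this a harder comparison.

H(A) = 2.5784 bits
H(B) = 2.5738 bits

The distribution closer to uniform has higher entropy.
Answer: A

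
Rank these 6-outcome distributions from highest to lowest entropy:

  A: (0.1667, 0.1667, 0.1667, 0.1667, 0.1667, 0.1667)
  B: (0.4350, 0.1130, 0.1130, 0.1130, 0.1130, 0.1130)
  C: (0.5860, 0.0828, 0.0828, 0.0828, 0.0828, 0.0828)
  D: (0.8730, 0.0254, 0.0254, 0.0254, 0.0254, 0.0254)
A > B > C > D

Key insight: Entropy is maximized by uniform distributions and minimized by concentrated distributions.

Entropies:
  H(A) = 2.5850 bits
  H(B) = 2.2997 bits
  H(C) = 1.9398 bits
  H(D) = 0.8440 bits

Ranking: A > B > C > D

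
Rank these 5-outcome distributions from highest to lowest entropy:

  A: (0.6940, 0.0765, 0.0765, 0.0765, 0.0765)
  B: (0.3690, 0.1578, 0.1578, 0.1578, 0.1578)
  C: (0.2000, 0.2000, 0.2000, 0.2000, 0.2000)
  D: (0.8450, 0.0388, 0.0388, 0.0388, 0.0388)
C > B > A > D

Key insight: Entropy is maximized by uniform distributions and minimized by concentrated distributions.

Entropies:
  H(A) = 1.5005 bits
  H(B) = 2.2119 bits
  H(C) = 2.3219 bits
  H(D) = 0.9322 bits

Ranking: C > B > A > D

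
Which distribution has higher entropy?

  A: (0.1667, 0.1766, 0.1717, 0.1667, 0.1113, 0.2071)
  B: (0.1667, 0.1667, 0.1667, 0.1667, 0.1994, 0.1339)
B

Both distributions are close to uniform, making this a harder comparison.

H(A) = 2.5628 bits
H(B) = 2.5756 bits

The distribution closer to uniform has higher entropy.
Answer: B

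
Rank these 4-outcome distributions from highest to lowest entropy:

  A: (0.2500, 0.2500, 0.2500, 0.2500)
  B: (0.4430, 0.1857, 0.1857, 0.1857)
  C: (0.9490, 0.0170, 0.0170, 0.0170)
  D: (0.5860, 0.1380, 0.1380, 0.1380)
A > B > D > C

Key insight: Entropy is maximized by uniform distributions and minimized by concentrated distributions.

Entropies:
  H(A) = 2.0000 bits
  H(B) = 1.8734 bits
  H(C) = 0.3715 bits
  H(D) = 1.6347 bits

Ranking: A > B > D > C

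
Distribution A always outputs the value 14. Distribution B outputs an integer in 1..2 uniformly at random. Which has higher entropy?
B

A is deterministic, so H(A) = 0. B is uniform over 2 outcomes, so H(B) = log₂(2) = 1.000 bits. Any distribution with genuine randomness has higher entropy than a deterministic one.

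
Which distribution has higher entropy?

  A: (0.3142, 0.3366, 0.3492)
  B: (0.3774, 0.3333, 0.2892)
A

Both distributions are close to uniform, making this a harder comparison.

H(A) = 1.5836 bits
H(B) = 1.5765 bits

The distribution closer to uniform has higher entropy.
Answer: A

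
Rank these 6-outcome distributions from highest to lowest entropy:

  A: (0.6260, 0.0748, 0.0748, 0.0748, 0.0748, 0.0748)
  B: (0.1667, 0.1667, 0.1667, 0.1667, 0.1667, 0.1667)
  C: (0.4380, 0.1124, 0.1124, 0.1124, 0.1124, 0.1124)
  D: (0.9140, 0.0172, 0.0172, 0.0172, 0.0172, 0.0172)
B > C > A > D

Key insight: Entropy is maximized by uniform distributions and minimized by concentrated distributions.

Entropies:
  H(A) = 1.8221 bits
  H(B) = 2.5850 bits
  H(C) = 2.2938 bits
  H(D) = 0.6227 bits

Ranking: B > C > A > D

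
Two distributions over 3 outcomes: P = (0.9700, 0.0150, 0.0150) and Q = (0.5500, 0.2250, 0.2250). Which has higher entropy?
Q

P is highly concentrated on one outcome (97%), making it nearly deterministic. Q spreads its mass more evenly (max 55%). The more spread-out distribution has higher entropy: H(P) ≈ 0.224 bits, H(Q) ≈ 1.443 bits.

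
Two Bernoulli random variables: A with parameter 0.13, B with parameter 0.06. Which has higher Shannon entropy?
A

For binary distributions, entropy is maximized at p=0.5 and decreases as p moves toward 0 or 1.

H(A) = H(0.13) = 0.5574 bits
H(B) = H(0.06) = 0.3274 bits

Distribution A (p=0.13) is closer to uniform (p=0.5), so it has higher entropy.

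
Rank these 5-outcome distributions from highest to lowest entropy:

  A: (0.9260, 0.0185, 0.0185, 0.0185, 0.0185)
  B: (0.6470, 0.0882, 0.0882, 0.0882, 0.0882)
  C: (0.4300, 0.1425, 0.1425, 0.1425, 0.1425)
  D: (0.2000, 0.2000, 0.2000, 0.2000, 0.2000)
D > C > B > A

Key insight: Entropy is maximized by uniform distributions and minimized by concentrated distributions.

Entropies:
  H(A) = 0.5287 bits
  H(B) = 1.6427 bits
  H(C) = 2.1258 bits
  H(D) = 2.3219 bits

Ranking: D > C > B > A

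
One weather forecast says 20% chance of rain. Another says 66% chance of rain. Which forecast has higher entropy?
66% forecast

Treat each forecast as a Bernoulli distribution. Binary entropy is maximized at p=0.5 and falls off symmetrically toward 0 or 1. The 66% forecast is closer to 50%, so it is more uncertain. H(20%) ≈ 0.722 bits, H(66%) ≈ 0.925 bits.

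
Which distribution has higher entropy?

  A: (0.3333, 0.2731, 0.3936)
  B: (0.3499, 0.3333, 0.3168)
B

Both distributions are close to uniform, making this a harder comparison.

H(A) = 1.5692 bits
H(B) = 1.5838 bits

The distribution closer to uniform has higher entropy.
Answer: B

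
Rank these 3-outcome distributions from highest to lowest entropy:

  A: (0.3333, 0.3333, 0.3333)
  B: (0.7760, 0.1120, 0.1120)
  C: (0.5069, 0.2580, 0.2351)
A > C > B

Key insight: Entropy is maximized by uniform distributions and minimized by concentrated distributions.

- Uniform distributions have maximum entropy log₂(3) = 1.5850 bits
- The more "peaked" or concentrated a distribution, the lower its entropy

Entropies:
  H(A) = 1.5850 bits
  H(B) = 0.9914 bits
  H(C) = 1.4922 bits

Ranking: A > C > B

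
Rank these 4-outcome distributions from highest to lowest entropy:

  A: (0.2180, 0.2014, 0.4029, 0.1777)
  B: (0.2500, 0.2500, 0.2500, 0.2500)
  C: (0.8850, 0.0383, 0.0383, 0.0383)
B > A > C

Key insight: Entropy is maximized by uniform distributions and minimized by concentrated distributions.

- Uniform distributions have maximum entropy log₂(4) = 2.0000 bits
- The more "peaked" or concentrated a distribution, the lower its entropy

Entropies:
  H(A) = 1.9160 bits
  H(B) = 2.0000 bits
  H(C) = 0.6971 bits

Ranking: B > A > C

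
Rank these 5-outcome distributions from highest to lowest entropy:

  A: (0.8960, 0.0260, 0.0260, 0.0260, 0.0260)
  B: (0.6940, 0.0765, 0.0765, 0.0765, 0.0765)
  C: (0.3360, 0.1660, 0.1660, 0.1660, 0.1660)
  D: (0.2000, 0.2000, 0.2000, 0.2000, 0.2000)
D > C > B > A

Key insight: Entropy is maximized by uniform distributions and minimized by concentrated distributions.

Entropies:
  H(A) = 0.6895 bits
  H(B) = 1.5005 bits
  H(C) = 2.2489 bits
  H(D) = 2.3219 bits

Ranking: D > C > B > A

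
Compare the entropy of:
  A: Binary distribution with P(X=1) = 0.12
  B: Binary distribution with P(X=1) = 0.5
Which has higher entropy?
B

For binary distributions, entropy is maximized at p=0.5 and decreases as p moves toward 0 or 1.

H(A) = H(0.12) = 0.5294 bits
H(B) = H(0.5) = 1.0000 bits

Distribution B (p=0.5) is closer to uniform (p=0.5), so it has higher entropy.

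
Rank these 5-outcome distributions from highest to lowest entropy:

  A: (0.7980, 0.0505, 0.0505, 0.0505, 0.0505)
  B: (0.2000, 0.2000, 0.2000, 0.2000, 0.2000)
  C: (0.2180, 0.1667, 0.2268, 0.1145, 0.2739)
B > C > A

Key insight: Entropy is maximized by uniform distributions and minimized by concentrated distributions.

- Uniform distributions have maximum entropy log₂(5) = 2.3219 bits
- The more "peaked" or concentrated a distribution, the lower its entropy

Entropies:
  H(A) = 1.1299 bits
  H(B) = 2.3219 bits
  H(C) = 2.2652 bits

Ranking: B > C > A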